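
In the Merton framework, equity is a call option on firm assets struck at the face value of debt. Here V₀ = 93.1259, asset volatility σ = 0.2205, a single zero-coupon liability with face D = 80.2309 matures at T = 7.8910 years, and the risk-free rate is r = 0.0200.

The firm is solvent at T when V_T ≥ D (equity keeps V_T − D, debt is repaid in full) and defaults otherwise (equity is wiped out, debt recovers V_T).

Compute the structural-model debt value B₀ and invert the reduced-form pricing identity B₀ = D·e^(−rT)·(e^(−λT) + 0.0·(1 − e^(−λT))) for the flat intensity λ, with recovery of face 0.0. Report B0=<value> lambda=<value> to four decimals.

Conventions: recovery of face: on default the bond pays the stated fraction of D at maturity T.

B0=58.8975 lambda=0.0192

Work the structural quantities from V₀ = 93.1259 against face 80.2309:
d₁ = [ln(V₀/D) + (r + σ²/2)T] / (σ√T)
   = [ln(93.1259/80.2309) + (0.0200 + 0.5·0.2205²)·7.8910] / (0.2205·√7.8910)
   = [0.149044 + 0.349651] / 0.619405 = 0.805119
d₂ = d₁ − σ√T = 0.805119 − 0.619405 = 0.185714
N(d₁) = 0.789625,  N(d₂) = 0.573666,  e^(−rT) = 0.854003
E₀ = V₀·N(d₁) − D·e^(−rT)·N(d₂)
   = 93.1259·0.789625 − 80.2309·0.854003·0.573666 = 34.228382
B₀ = V₀ − E₀ = 93.1259 − 34.228382 = 58.897518
e^(−λT) = (B₀·e^(rT)/D − 0)/(1 − 0) = (58.8975·1.170955/80.2309 − 0)/1 = 0.85959831
λ = −ln(0.85959831)/7.8910 = 0.019172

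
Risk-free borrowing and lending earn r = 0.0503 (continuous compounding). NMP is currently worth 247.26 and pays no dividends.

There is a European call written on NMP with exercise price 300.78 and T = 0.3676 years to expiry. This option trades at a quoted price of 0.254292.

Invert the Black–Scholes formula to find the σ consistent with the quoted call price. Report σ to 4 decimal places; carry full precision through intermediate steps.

sigma = 0.1517

At σ = 0.1517 the Black–Scholes value reproduces the quote:
σ√T = 0.1517·√0.3676 = 0.091976
d₁ = (ln(S/K) + (r+σ²/2)T) / (σ√T) = (ln(247.26/300.78) + (0.0503+0.1517²/2)·0.3676) / 0.091976 = (-0.195939 + 0.022720) / 0.091976 = -1.883308
d₂ = d₁ − σ√T = -1.883308 − 0.091976 = -1.975283
e^{−rT} = 0.981680
N(d₁) = 0.029829,  N(d₂) = 0.024118
V = S·N(d₁) − K·e^{−rT}·N(d₂) = 7.375603 − 7.121311 = 0.254292 (equal to the quote); since ∂V/∂σ > 0 for all σ, the implied volatility is unique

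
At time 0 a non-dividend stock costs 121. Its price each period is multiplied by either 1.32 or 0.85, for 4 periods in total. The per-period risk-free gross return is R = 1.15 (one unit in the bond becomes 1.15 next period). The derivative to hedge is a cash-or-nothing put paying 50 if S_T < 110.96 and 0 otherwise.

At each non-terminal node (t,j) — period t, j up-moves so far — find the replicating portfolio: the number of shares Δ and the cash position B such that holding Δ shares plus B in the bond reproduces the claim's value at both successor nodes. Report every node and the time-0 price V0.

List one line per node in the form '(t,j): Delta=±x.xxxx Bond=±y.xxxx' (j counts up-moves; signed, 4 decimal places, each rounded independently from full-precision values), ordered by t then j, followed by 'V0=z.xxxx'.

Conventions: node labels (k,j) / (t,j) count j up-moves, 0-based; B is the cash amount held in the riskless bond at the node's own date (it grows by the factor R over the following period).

Risk-neutral probability p* = (R−d)/(u−d) = (1.15−0.85)/(1.32−0.85) = 0.6383.
Expiry values: V(4,0)=50.0000, V(4,1)=50.0000, V(4,2)=0.0000, V(4,3)=0.0000, V(4,4)=0.0000
  t=3,j=0: stock 74.3091 → up 98.0880 (V=50.0000), down 63.1628 (V=50.0000). Price 43.4783; hedge Δ=0.0000, bond B=43.4783.
  t=3,j=1: stock 115.3977 → up 152.3250 (V=0.0000), down 98.0880 (V=50.0000). Price 15.7262; hedge Δ=-0.9219, bond B=122.1092.
  t=3,j=2: stock 179.2058 → up 236.5517 (V=0.0000), down 152.3250 (V=0.0000). Price 0.0000; hedge Δ=0.0000, bond B=0.0000.
  t=3,j=3: stock 278.2961 → up 367.3509 (V=0.0000), down 236.5517 (V=0.0000). Price 0.0000; hedge Δ=0.0000, bond B=0.0000.
  t=2,j=0: stock 87.4225 → up 115.3977 (V=15.7262), down 74.3091 (V=43.4783). Price 22.4036; hedge Δ=-0.6754, bond B=81.4506.
  t=2,j=1: stock 135.7620 → up 179.2058 (V=0.0000), down 115.3977 (V=15.7262). Price 4.9463; hedge Δ=-0.2465, bond B=38.4062.
  t=2,j=2: stock 210.8304 → up 278.2961 (V=0.0000), down 179.2058 (V=0.0000). Price 0.0000; hedge Δ=0.0000, bond B=0.0000.
  t=1,j=0: stock 102.8500 → up 135.7620 (V=4.9463), down 87.4225 (V=22.4036). Price 9.7918; hedge Δ=-0.3611, bond B=46.9352.
  t=1,j=1: stock 159.7200 → up 210.8304 (V=0.0000), down 135.7620 (V=4.9463). Price 1.5557; hedge Δ=-0.0659, bond B=12.0797.
  t=0,j=0: stock 121.0000 → up 159.7200 (V=1.5557), down 102.8500 (V=9.7918). Price 3.9433; hedge Δ=-0.1448, bond B=21.4669.
Check: Δ(0,0)·S0 + B(0,0) = 3.9433 = V0.

(0,0): Delta=-0.1448 Bond=21.4669
(1,0): Delta=-0.3611 Bond=46.9352
(1,1): Delta=-0.0659 Bond=12.0797
(2,0): Delta=-0.6754 Bond=81.4506
(2,1): Delta=-0.2465 Bond=38.4062
(2,2): Delta=0.0000 Bond=0.0000
(3,0): Delta=0.0000 Bond=43.4783
(3,1): Delta=-0.9219 Bond=122.1092
(3,2): Delta=0.0000 Bond=0.0000
(3,3): Delta=0.0000 Bond=0.0000
V0=3.9433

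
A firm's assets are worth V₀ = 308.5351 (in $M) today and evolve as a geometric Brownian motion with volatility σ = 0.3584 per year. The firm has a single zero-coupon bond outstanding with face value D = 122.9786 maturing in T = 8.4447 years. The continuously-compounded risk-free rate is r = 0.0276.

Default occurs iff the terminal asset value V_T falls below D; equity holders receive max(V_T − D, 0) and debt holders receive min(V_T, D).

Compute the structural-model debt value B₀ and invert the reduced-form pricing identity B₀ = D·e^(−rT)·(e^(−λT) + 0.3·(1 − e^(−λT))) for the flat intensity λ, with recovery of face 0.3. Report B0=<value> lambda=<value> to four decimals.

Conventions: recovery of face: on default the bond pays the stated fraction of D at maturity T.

Apply the equity-as-call identities (strike 122.9786, horizon 8.4447 years):
d₁ = [ln(V₀/D) + (r + σ²/2)T] / (σ√T)
   = [ln(308.5351/122.9786) + (0.0276 + 0.5·0.3584²)·8.4447] / (0.3584·√8.4447)
   = [0.919825 + 0.775437] / 1.041502 = 1.627709
d₂ = d₁ − σ√T = 1.627709 − 1.041502 = 0.586207
N(d₁) = 0.948207,  N(d₂) = 0.721132,  e^(−rT) = 0.792095
E₀ = V₀·N(d₁) − D·e^(−rT)·N(d₂)
   = 308.5351·0.948207 − 122.9786·0.792095·0.721132 = 222.309056
B₀ = V₀ − E₀ = 308.5351 − 222.309056 = 86.226044
e^(−λT) = (B₀·e^(rT)/D − 0.3)/(1 − 0.3) = (86.2260·1.262475/122.9786 − 0.3)/0.7 = 0.83597065
λ = −ln(0.83597065)/8.4447 = 0.021216

B0=86.2260 lambda=0.0212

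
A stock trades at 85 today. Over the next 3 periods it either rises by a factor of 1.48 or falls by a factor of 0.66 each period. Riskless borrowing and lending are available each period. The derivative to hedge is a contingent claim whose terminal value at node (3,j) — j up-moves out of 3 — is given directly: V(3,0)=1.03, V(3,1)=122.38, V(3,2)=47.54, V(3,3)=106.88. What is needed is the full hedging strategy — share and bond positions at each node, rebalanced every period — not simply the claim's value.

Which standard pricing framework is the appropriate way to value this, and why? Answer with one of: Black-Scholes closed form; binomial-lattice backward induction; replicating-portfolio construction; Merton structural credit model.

framework: replicating-portfolio construction

Key observation: what is demanded is not a single number but the (Δ, B) position at each node of the 1.48/0.66 tree starting at 85; constructing those positions is the replicating-portfolio method.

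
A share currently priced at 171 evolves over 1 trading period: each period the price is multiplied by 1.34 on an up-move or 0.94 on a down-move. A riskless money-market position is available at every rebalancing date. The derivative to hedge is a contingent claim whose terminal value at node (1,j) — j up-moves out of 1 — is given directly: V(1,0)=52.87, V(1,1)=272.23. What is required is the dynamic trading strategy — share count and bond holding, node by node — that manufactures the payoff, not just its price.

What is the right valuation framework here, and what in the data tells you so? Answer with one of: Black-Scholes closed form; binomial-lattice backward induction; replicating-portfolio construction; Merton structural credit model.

framework: replicating-portfolio construction

Key observation: the mandate to exhibit the hedge at every date and state singles out the replicating-portfolio construction on the 1-period tree with factors 1.34 and 0.94 from 171.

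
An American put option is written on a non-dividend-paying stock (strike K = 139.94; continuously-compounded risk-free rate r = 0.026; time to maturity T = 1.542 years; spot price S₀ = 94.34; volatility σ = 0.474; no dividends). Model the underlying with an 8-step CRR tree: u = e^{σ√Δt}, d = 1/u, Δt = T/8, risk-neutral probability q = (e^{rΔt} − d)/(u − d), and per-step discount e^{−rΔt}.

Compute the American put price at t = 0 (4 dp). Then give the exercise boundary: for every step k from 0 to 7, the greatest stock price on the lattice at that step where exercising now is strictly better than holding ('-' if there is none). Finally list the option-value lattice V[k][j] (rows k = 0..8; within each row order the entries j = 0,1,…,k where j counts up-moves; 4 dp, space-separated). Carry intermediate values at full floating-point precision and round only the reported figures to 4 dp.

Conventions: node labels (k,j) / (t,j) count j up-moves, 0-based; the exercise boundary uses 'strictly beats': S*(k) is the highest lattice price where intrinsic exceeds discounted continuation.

price = 52.1813
boundary = - - 62.2216 50.5317 62.2216 76.6158 94.3400 76.6158
tree:
52.1813
64.7045 38.0586
77.7184 50.1428 24.2967
89.4083 63.7178 34.7638 12.2819
98.9020 77.7184 47.9876 19.6289 3.7963
106.6120 89.4083 63.3242 30.5183 7.0675 0.0000
112.8735 98.9020 77.7184 45.6000 13.1572 0.0000 0.0000
117.9587 106.6120 89.4083 63.3242 24.4943 0.0000 0.0000 0.0000
122.0884 112.8735 98.9020 77.7184 45.6000 0.0000 0.0000 0.0000 0.0000

params: Δt=0.19275 u=1.23134 d=0.81212 q=0.46015 e^(-rΔt)=0.99500
t_8 payoffs: 122.0884 112.8735 98.9020 77.7184 45.6000 0.0000 0.0000 0.0000 0.0000
t_7: node(7,0) S=21.9813 payoff=117.9587 vs cont=117.2591 → 117.9587 [stop]  node(7,1) S=33.3280 payoff=106.6120 vs cont=105.9125 → 106.6120 [stop]  node(7,2) S=50.5317 payoff=89.4083 vs cont=88.7088 → 89.4083 [stop]  node(7,3) S=76.6158 payoff=63.3242 vs cont=62.6246 → 63.3242 [stop]  node(7,4) S=116.1645 payoff=23.7755 vs cont=24.4943 → 24.4943 [wait]  node(7,5) S=176.1279 payoff=0.0000 vs cont=0.0000 → 0.0000 [wait]  node(7,6) S=267.0440 payoff=0.0000 vs cont=0.0000 → 0.0000 [wait]  node(7,7) S=404.8906 payoff=0.0000 vs cont=0.0000 → 0.0000 [wait]  ⇒ S*(7)=76.6158
t_6: node(6,0) S=27.0665 payoff=112.8735 vs cont=112.1740 → 112.8735 [stop]  node(6,1) S=41.0380 payoff=98.9020 vs cont=98.2024 → 98.9020 [stop]  node(6,2) S=62.2216 payoff=77.7184 vs cont=77.0189 → 77.7184 [stop]  node(6,3) S=94.3400 payoff=45.6000 vs cont=45.2295 → 45.6000 [stop]  node(6,4) S=143.0378 payoff=0.0000 vs cont=13.1572 → 13.1572 [wait]  node(6,5) S=216.8730 payoff=0.0000 vs cont=0.0000 → 0.0000 [wait]  node(6,6) S=328.8216 payoff=0.0000 vs cont=0.0000 → 0.0000 [wait]  ⇒ S*(6)=94.3400
t_5: node(5,0) S=33.3280 payoff=106.6120 vs cont=105.9125 → 106.6120 [stop]  node(5,1) S=50.5317 payoff=89.4083 vs cont=88.7088 → 89.4083 [stop]  node(5,2) S=76.6158 payoff=63.3242 vs cont=62.6246 → 63.3242 [stop]  node(5,3) S=116.1645 payoff=23.7755 vs cont=30.5183 → 30.5183 [wait]  node(5,4) S=176.1279 payoff=0.0000 vs cont=7.0675 → 7.0675 [wait]  node(5,5) S=267.0440 payoff=0.0000 vs cont=0.0000 → 0.0000 [wait]  ⇒ S*(5)=76.6158
t_4: node(4,0) S=41.0380 payoff=98.9020 vs cont=98.2024 → 98.9020 [stop]  node(4,1) S=62.2216 payoff=77.7184 vs cont=77.0189 → 77.7184 [stop]  node(4,2) S=94.3400 payoff=45.6000 vs cont=47.9876 → 47.9876 [wait]  node(4,3) S=143.0378 payoff=0.0000 vs cont=19.6289 → 19.6289 [wait]  node(4,4) S=216.8730 payoff=0.0000 vs cont=3.7963 → 3.7963 [wait]  ⇒ S*(4)=62.2216
t_3: node(3,0) S=50.5317 payoff=89.4083 vs cont=88.7088 → 89.4083 [stop]  node(3,1) S=76.6158 payoff=63.3242 vs cont=63.7178 → 63.7178 [wait]  node(3,2) S=116.1645 payoff=23.7755 vs cont=34.7638 → 34.7638 [wait]  node(3,3) S=176.1279 payoff=0.0000 vs cont=12.2819 → 12.2819 [wait]  ⇒ S*(3)=50.5317
t_2: node(2,0) S=62.2216 payoff=77.7184 vs cont=77.1991 → 77.7184 [stop]  node(2,1) S=94.3400 payoff=45.6000 vs cont=50.1428 → 50.1428 [wait]  node(2,2) S=143.0378 payoff=0.0000 vs cont=24.2967 → 24.2967 [wait]  ⇒ S*(2)=62.2216
t_1: node(1,0) S=76.6158 payoff=63.3242 vs cont=64.7045 → 64.7045 [wait]  node(1,1) S=116.1645 payoff=23.7755 vs cont=38.0586 → 38.0586 [wait]  ⇒ S*(1)=-
t_0: node(0,0) S=94.3400 payoff=45.6000 vs cont=52.1813 → 52.1813 [wait]  ⇒ S*(0)=-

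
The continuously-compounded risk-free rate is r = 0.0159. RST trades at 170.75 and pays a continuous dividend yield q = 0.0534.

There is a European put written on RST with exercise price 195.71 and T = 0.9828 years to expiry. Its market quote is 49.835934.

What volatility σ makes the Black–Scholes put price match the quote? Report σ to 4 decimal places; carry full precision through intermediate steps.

sigma = 0.4645

At σ = 0.4645 the Black–Scholes value reproduces the quote:
σ√T = 0.4645·√0.9828 = 0.460488
d₁ = (ln(S/K) + (r−q+σ²/2)T) / (σ√T) = (ln(170.75/195.71) + (0.0159−0.0534+0.4645²/2)·0.9828) / 0.460488 = (-0.136433 + 0.069170) / 0.460488 = -0.146071
d₂ = d₁ − σ√T = -0.146071 − 0.460488 = -0.606559
e^{−rT} = 0.984495
e^{−qT} = 0.948872
N(−d₁) = 0.558067,  N(−d₂) = 0.727928
V = K·e^{−rT}·N(−d₂) − S·e^{−qT}·N(−d₁) = 140.253923 − 90.417989 = 49.835934 (the quoted price), and the Black–Scholes price is strictly increasing in σ, so σ is unique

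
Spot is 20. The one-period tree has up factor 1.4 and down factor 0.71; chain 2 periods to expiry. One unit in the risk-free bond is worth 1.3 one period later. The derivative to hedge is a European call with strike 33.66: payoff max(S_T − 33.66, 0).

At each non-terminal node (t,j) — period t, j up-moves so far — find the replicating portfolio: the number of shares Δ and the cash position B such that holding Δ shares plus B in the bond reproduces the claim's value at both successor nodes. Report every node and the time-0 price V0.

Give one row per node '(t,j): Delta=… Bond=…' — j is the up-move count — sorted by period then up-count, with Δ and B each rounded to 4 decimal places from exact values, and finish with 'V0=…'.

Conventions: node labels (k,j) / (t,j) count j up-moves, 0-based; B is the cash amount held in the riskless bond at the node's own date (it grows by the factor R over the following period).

(0,0): Delta=0.2641 Bond=-2.8843
(1,0): Delta=0.0000 Bond=0.0000
(1,1): Delta=0.2867 Bond=-4.3851
V0=2.3968

Arbitrage-free pricing uses the up-move probability p* = (R−d)/(u−d) = 0.8551, discounting each step at R = 1.3.
Expiry values: V(2,0)=0.0000, V(2,1)=0.0000, V(2,2)=5.5400
(1,0): S=14.2000. Δ = (V_up−V_dn)/(S_up−S_dn) = (0.0000−0.0000)/(19.8800−10.0820) = 0.0000. V = [p*·0.0000 + (1−p*)·0.0000]/1.3 = 0.0000. B = V − Δ·S = 0.0000.
(1,1): S=28.0000. Δ = (V_up−V_dn)/(S_up−S_dn) = (5.5400−0.0000)/(39.2000−19.8800) = 0.2867. V = [p*·5.5400 + (1−p*)·0.0000]/1.3 = 3.6439. B = V − Δ·S = -4.3851.
(0,0): S=20.0000. Δ = (V_up−V_dn)/(S_up−S_dn) = (3.6439−0.0000)/(28.0000−14.2000) = 0.2641. V = [p*·3.6439 + (1−p*)·0.0000]/1.3 = 2.3968. B = V − Δ·S = -2.8843.
Sanity check at the root: Δ(0,0)·S0 + B(0,0) reproduces V0 = 2.3968.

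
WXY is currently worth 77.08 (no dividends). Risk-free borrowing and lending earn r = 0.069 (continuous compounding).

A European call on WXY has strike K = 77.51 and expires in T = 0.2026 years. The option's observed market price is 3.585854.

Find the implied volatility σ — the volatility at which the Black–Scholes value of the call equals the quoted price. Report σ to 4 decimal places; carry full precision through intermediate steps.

At σ = 0.2361 the Black–Scholes value reproduces the quote:
σ√T = 0.2361·√0.2026 = 0.106271
d₁ = (ln(S/K) + (r+σ²/2)T) / (σ√T) = (ln(77.08/77.51) + (0.069+0.2361²/2)·0.2026) / 0.106271 = (-0.005563 + 0.019626) / 0.106271 = 0.132332
d₂ = d₁ − σ√T = 0.132332 − 0.106271 = 0.026061
e^{−rT} = 0.986118
N(d₁) = 0.552639,  N(d₂) = 0.510396
V = S·N(d₁) − K·e^{−rT}·N(d₂) = 42.597422 − 39.011568 = 3.585854 (matching the quote); vega is positive throughout, so no other σ reproduces this price

sigma = 0.2361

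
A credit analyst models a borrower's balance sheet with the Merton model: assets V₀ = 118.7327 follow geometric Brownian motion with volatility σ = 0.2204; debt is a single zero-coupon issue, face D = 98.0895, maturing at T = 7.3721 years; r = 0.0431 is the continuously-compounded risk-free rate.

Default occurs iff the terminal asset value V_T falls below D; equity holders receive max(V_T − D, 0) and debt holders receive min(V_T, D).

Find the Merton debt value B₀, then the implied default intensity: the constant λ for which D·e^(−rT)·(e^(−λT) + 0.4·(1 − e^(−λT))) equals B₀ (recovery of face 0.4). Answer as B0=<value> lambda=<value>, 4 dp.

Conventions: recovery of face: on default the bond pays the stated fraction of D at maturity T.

B0=65.4921 lambda=0.0201

With assets at 118.7327 and a single debt payment of 98.0895 at 7.3721 years:
d₁ = [ln(V₀/D) + (r + σ²/2)T] / (σ√T)
   = [ln(118.7327/98.0895) + (0.0431 + 0.5·0.2204²)·7.3721] / (0.2204·√7.3721)
   = [0.190994 + 0.496792] / 0.598422 = 1.149334
d₂ = d₁ − σ√T = 1.149334 − 0.598422 = 0.550912
N(d₁) = 0.874791,  N(d₂) = 0.709153,  e^(−rT) = 0.727794
E₀ = V₀·N(d₁) − D·e^(−rT)·N(d₂)
   = 118.7327·0.874791 − 98.0895·0.727794·0.709153 = 53.240595
B₀ = V₀ − E₀ = 118.7327 − 53.240595 = 65.492105
e^(−λT) = (B₀·e^(rT)/D − 0.4)/(1 − 0.4) = (65.4921·1.374016/98.0895 − 0.4)/0.6 = 0.86233089
λ = −ln(0.86233089)/7.3721 = 0.020091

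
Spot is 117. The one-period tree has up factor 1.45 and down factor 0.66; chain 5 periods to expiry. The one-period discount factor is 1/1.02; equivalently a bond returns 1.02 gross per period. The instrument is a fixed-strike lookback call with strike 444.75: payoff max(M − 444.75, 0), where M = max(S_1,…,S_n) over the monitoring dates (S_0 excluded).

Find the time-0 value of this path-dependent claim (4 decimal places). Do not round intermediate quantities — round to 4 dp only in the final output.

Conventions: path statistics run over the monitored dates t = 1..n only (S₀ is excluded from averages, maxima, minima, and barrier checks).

price = 6.9720

Under the martingale measure an up-move has probability p* = 0.4557; value the claim as the probability-weighted average of per-path payoffs, discounted 5 periods at R = 1.02.
Enumerate all 2^5 = 32 price paths (U = up ×1.45, D = down ×0.66); each path with k up-moves has probability p*^k·(1−p*)^(5−k).
DDDDD: M=77.2200, payoff=0.0000, prob=0.047776
UDDDD: M=169.6500, payoff=0.0000, prob=0.039998
DUDDD: M=111.9690, payoff=0.0000, prob=0.039998
UUDDD: M=245.9925, payoff=0.0000, prob=0.033487
DDUDD: M=77.2200, payoff=0.0000, prob=0.039998
UDUDD: M=169.6500, payoff=0.0000, prob=0.033487
DUUDD: M=162.3551, payoff=0.0000, prob=0.033487
UUUDD: M=356.6891, payoff=0.0000, prob=0.028036
DDDUD: M=77.2200, payoff=0.0000, prob=0.039998
UDDUD: M=169.6500, payoff=0.0000, prob=0.033487
DUDUD: M=111.9690, payoff=0.0000, prob=0.033487
UUDUD: M=245.9925, payoff=0.0000, prob=0.028036
DDUUD: M=107.1543, payoff=0.0000, prob=0.033487
UDUUD: M=235.4148, payoff=0.0000, prob=0.028036
DUUUD: M=235.4148, payoff=0.0000, prob=0.028036
UUUUD: M=517.1992, payoff=72.4492, prob=0.023472
DDDDU: M=77.2200, payoff=0.0000, prob=0.039998
UDDDU: M=169.6500, payoff=0.0000, prob=0.033487
DUDDU: M=111.9690, payoff=0.0000, prob=0.033487
UUDDU: M=245.9925, payoff=0.0000, prob=0.028036
DDUDU: M=77.2200, payoff=0.0000, prob=0.033487
UDUDU: M=169.6500, payoff=0.0000, prob=0.028036
DUUDU: M=162.3551, payoff=0.0000, prob=0.028036
UUUDU: M=356.6891, payoff=0.0000, prob=0.023472
DDDUU: M=77.2200, payoff=0.0000, prob=0.033487
UDDUU: M=169.6500, payoff=0.0000, prob=0.028036
DUDUU: M=155.3738, payoff=0.0000, prob=0.028036
UUDUU: M=341.3515, payoff=0.0000, prob=0.023472
DDUUU: M=155.3738, payoff=0.0000, prob=0.028036
UDUUU: M=341.3515, payoff=0.0000, prob=0.023472
DUUUU: M=341.3515, payoff=0.0000, prob=0.023472
UUUUU: M=749.9389, payoff=305.1889, prob=0.019651
Price = Σ prob·payoff / R^5 = 7.697662 / 1.104081 = 6.9720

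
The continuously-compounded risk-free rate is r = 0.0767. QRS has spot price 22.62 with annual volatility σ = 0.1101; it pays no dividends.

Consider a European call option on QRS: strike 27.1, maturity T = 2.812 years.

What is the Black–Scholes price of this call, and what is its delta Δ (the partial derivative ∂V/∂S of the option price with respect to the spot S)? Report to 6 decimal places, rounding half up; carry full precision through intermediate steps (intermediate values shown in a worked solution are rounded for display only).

σ√T = 0.1101·√2.812 = 0.184627
d₁ = (ln(S/K) + (r+σ²/2)T) / (σ√T) = (ln(22.62/27.1) + (0.0767+0.1101²/2)·2.812) / 0.184627 = (-0.180699 + 0.232724) / 0.184627 = 0.281783
d₂ = d₁ − σ√T = 0.281783 − 0.184627 = 0.097156
e^{−rT} = 0.805993
N(d₁) = 0.610945,  N(d₂) = 0.538699
Call price V = S·N(d₁) − K·e^{−rT}·N(d₂) = 13.819575 − 11.766476 = 2.053099
Δ = N(d₁) = 0.610945

price = 2.053099
Δ = 0.610945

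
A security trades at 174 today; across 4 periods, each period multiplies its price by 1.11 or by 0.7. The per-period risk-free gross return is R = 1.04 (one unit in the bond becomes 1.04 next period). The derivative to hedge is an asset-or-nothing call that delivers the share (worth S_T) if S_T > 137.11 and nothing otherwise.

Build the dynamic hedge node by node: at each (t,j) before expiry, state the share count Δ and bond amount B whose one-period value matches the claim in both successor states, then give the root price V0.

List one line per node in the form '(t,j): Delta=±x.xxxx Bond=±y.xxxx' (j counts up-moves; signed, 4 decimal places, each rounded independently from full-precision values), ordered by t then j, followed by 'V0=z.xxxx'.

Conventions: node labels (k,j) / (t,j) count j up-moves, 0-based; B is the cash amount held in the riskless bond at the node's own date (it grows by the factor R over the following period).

(0,0): Delta=1.4245 Bond=-85.6293
(1,0): Delta=2.1208 Bond=-173.8683
(1,1): Delta=1.3341 Bond=-71.5928
(2,0): Delta=0.0000 Bond=0.0000
(2,1): Delta=2.3962 Bond=-218.0514
(2,2): Delta=1.1962 Bond=-44.8929
(3,0): Delta=0.0000 Bond=0.0000
(3,1): Delta=0.0000 Bond=0.0000
(3,2): Delta=2.7073 Bond=-273.4621
(3,3): Delta=1.0000 Bond=0.0000
V0=162.2347

Arbitrage-free pricing uses the up-move probability p* = (R−d)/(u−d) = 0.8293, discounting each step at R = 1.04.
At maturity the claim pays: V(4,0)=0.0000, V(4,1)=0.0000, V(4,2)=0.0000, V(4,3)=166.5775, V(4,4)=264.1443
Node (3,0) S=59.6820: V=(p*·0.0000+(1−p*)·0.0000)/1.04=0.0000; Δ=(0.0000−0.0000)/(66.2470−41.7774)=0.0000; B=V−Δ·S=0.0000
Node (3,1) S=94.6386: V=(p*·0.0000+(1−p*)·0.0000)/1.04=0.0000; Δ=(0.0000−0.0000)/(105.0488−66.2470)=0.0000; B=V−Δ·S=0.0000
Node (3,2) S=150.0698: V=(p*·166.5775+(1−p*)·0.0000)/1.04=132.8244; Δ=(166.5775−0.0000)/(166.5775−105.0488)=2.7073; B=V−Δ·S=-273.4621
Node (3,3) S=237.9678: V=(p*·264.1443+(1−p*)·166.5775)/1.04=237.9678; Δ=(264.1443−166.5775)/(264.1443−166.5775)=1.0000; B=V−Δ·S=0.0000
Node (2,0) S=85.2600: V=(p*·0.0000+(1−p*)·0.0000)/1.04=0.0000; Δ=(0.0000−0.0000)/(94.6386−59.6820)=0.0000; B=V−Δ·S=0.0000
Node (2,1) S=135.1980: V=(p*·132.8244+(1−p*)·0.0000)/1.04=105.9107; Δ=(132.8244−0.0000)/(150.0698−94.6386)=2.3962; B=V−Δ·S=-218.0514
Node (2,2) S=214.3854: V=(p*·237.9678+(1−p*)·132.8244)/1.04=211.5543; Δ=(237.9678−132.8244)/(237.9678−150.0698)=1.1962; B=V−Δ·S=-44.8929
Node (1,0) S=121.8000: V=(p*·105.9107+(1−p*)·0.0000)/1.04=84.4503; Δ=(105.9107−0.0000)/(135.1980−85.2600)=2.1208; B=V−Δ·S=-173.8683
Node (1,1) S=193.1400: V=(p*·211.5543+(1−p*)·105.9107)/1.04=186.0746; Δ=(211.5543−105.9107)/(214.3854−135.1980)=1.3341; B=V−Δ·S=-71.5928
Node (0,0) S=174.0000: V=(p*·186.0746+(1−p*)·84.4503)/1.04=162.2347; Δ=(186.0746−84.4503)/(193.1400−121.8000)=1.4245; B=V−Δ·S=-85.6293
Check: Δ(0,0)·S0 + B(0,0) = 162.2347 = V0.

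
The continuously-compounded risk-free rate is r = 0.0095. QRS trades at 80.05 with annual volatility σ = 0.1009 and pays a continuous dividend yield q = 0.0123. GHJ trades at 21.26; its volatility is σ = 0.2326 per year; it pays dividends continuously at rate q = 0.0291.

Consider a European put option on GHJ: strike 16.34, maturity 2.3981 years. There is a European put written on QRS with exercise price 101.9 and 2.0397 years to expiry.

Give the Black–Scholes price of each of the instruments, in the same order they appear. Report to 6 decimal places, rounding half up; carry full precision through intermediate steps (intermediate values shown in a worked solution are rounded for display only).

[GHJ put K=16.34]
σ√T = 0.2326·√2.3981 = 0.360200
d₁ = (ln(S/K) + (r−q+σ²/2)T) / (σ√T) = (ln(21.26/16.34) + (0.0095−0.0291+0.2326²/2)·2.3981) / 0.360200 = (0.263211 + 0.017869) / 0.360200 = 0.780346
d₂ = d₁ − σ√T = 0.780346 − 0.360200 = 0.420146
e^{−rT} = 0.977476
e^{−qT} = 0.932595
N(−d₁) = 0.217594,  N(−d₂) = 0.337189
price = K·e^{−rT}·N(−d₂) − S·e^{−qT}·N(−d₁) = 5.385570 − 4.314220 = 1.071351
[QRS put K=101.9]
σ√T = 0.1009·√2.0397 = 0.144103
d₁ = (ln(S/K) + (r−q+σ²/2)T) / (σ√T) = (ln(80.05/101.9) + (0.0095−0.0123+0.1009²/2)·2.0397) / 0.144103 = (-0.241341 + 0.004672) / 0.144103 = -1.642353
d₂ = d₁ − σ√T = -1.642353 − 0.144103 = -1.786457
e^{−rT} = 0.980809
e^{−qT} = 0.975224
N(−d₁) = 0.949742,  N(−d₂) = 0.962987
price = K·e^{−rT}·N(−d₂) − S·e^{−qT}·N(−d₁) = 96.245265 − 74.143159 = 22.102106

price(GHJ put K=16.34) = 1.071351
price(QRS put K=101.9) = 22.102106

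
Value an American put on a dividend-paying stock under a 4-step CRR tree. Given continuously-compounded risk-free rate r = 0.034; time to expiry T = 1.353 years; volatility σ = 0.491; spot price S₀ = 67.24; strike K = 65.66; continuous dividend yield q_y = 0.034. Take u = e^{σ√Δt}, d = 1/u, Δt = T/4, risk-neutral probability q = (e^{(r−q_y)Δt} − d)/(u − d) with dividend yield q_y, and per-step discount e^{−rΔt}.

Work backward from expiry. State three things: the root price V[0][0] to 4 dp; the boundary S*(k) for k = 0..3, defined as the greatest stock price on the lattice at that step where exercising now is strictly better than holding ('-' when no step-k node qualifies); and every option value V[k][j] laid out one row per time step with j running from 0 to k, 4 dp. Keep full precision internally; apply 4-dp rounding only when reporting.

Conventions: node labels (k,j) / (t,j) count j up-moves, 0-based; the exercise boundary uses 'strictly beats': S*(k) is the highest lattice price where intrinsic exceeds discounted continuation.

price = 13.0368
boundary = - - 37.9832 28.5479
tree:
13.0368
19.3598 4.9755
27.6768 8.8158 0.0000
37.1121 15.6203 0.0000 0.0000
44.2037 27.6768 0.0000 0.0000 0.0000

params: Δt=0.33825 u=1.33051 d=0.75159 q=0.42909 e^(-rΔt)=0.98857
t_4 payoffs: 44.2037 27.6768 0.0000 0.0000 0.0000
t_3: node(3,0) S=28.5479 payoff=37.1121 vs cont=36.6878 → 37.1121 [stop]  node(3,1) S=50.5370 payoff=15.1230 vs cont=15.6203 → 15.6203 [wait]  node(3,2) S=89.4635 payoff=0.0000 vs cont=0.0000 → 0.0000 [wait]  node(3,3) S=158.3732 payoff=0.0000 vs cont=0.0000 → 0.0000 [wait]  ⇒ S*(3)=28.5479
t_2: node(2,0) S=37.9832 payoff=27.6768 vs cont=27.5713 → 27.6768 [stop]  node(2,1) S=67.2400 payoff=0.0000 vs cont=8.8158 → 8.8158 [wait]  node(2,2) S=119.0320 payoff=0.0000 vs cont=0.0000 → 0.0000 [wait]  ⇒ S*(2)=37.9832
t_1: node(1,0) S=50.5370 payoff=15.1230 vs cont=19.3598 → 19.3598 [wait]  node(1,1) S=89.4635 payoff=0.0000 vs cont=4.9755 → 4.9755 [wait]  ⇒ S*(1)=-
t_0: node(0,0) S=67.2400 payoff=0.0000 vs cont=13.0368 → 13.0368 [wait]  ⇒ S*(0)=-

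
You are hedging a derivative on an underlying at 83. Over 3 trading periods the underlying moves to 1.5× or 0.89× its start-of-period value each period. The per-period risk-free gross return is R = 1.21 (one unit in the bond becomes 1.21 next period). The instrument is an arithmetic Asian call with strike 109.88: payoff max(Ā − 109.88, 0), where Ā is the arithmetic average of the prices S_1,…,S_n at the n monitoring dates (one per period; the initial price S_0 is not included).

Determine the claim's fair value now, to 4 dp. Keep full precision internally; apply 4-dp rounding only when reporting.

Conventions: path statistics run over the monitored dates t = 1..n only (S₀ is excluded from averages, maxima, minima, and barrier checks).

price = 13.1361

With p* = (R−d)/(u−d) = 0.5246, sum probability × payoff across the paths and divide by R^3.
Enumerate all 2^3 = 8 price paths (U = up ×1.5, D = down ×0.89); each path with k up-moves has probability p*^k·(1−p*)^(3−k).
DDD: Ā=66.0422, payoff=0.0000, prob=0.107450
UDD: Ā=111.3071, payoff=1.4271, prob=0.118565
DUD: Ā=94.4305, payoff=0.0000, prob=0.118565
UUD: Ā=159.1525, payoff=49.2725, prob=0.130830
DDU: Ā=79.4103, payoff=0.0000, prob=0.118565
UDU: Ā=133.8375, payoff=23.9575, prob=0.130830
DUU: Ā=116.9608, payoff=7.0808, prob=0.130830
UUU: Ā=197.1250, payoff=87.2450, prob=0.144365
Price = Σ prob·payoff / R^3 = 23.271385 / 1.771561 = 13.1361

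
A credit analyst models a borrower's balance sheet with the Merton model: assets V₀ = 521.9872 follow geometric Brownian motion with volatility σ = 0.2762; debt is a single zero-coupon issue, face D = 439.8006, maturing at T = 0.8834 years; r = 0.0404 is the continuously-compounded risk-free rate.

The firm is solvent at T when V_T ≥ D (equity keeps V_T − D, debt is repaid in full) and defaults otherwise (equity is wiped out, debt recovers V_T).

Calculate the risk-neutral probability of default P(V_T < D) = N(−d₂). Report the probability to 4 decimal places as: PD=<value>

Work the structural quantities from V₀ = 521.9872 against face 439.8006:
d₁ = [ln(V₀/D) + (r + σ²/2)T] / (σ√T)
   = [ln(521.9872/439.8006) + (0.0404 + 0.5·0.2762²)·0.8834] / (0.2762·√0.8834)
   = [0.171322 + 0.069385] / 0.259599 = 0.927226
d₂ = d₁ − σ√T = 0.927226 − 0.259599 = 0.667628
risk-neutral PD = N(−d₂) = N(-0.667628) = 0.252186

PD=0.2522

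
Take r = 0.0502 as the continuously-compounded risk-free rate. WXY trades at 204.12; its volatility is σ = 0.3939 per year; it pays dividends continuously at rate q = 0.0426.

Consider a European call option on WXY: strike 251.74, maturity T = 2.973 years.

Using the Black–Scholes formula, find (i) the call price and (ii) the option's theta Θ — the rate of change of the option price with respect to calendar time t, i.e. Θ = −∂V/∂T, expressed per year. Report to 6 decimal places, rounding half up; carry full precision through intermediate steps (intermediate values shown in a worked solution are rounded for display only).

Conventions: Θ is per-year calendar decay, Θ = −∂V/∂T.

σ√T = 0.3939·√2.973 = 0.679178
d₁ = (ln(S/K) + (r−q+σ²/2)T) / (σ√T) = (ln(204.12/251.74) + (0.0502−0.0426+0.3939²/2)·2.973) / 0.679178 = (-0.209689 + 0.253236) / 0.679178 = 0.064118
d₂ = d₁ − σ√T = 0.064118 − 0.679178 = -0.615060
e^{−rT} = 0.861358
e^{−qT} = 0.881042
N(d₁) = 0.525562,  N(d₂) = 0.269258
Call price V = S·e^{−qT}·N(d₁) − K·e^{−rT}·N(d₂) = 94.516137 − 58.385357 = 36.130780
φ(d₁) = (1/√(2π))·e^{−d₁²/2} = 0.398123
Θ = −S·e^{−qT}·φ(d₁)·σ/(2√T) + q·S·e^{−qT}·N(d₁) − r·K·e^{−rT}·N(d₂) = −8.178208 + 4.026387 − 2.930945 = -7.082765

price = 36.130780
Θ = -7.082765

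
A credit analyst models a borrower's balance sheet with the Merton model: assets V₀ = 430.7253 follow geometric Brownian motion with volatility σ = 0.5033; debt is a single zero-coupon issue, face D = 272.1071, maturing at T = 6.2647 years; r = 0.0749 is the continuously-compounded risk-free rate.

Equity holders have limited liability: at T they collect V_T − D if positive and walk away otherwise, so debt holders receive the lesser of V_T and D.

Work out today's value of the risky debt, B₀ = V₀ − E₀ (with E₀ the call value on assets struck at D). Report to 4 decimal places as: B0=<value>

B0=129.3310

Work the structural quantities from V₀ = 430.7253 against face 272.1071:
d₁ = [ln(V₀/D) + (r + σ²/2)T] / (σ√T)
   = [ln(430.7253/272.1071) + (0.0749 + 0.5·0.5033²)·6.2647] / (0.5033·√6.2647)
   = [0.459275 + 1.262684] / 1.259729 = 1.366928
d₂ = d₁ − σ√T = 1.366928 − 1.259729 = 0.107200
N(d₁) = 0.914176,  N(d₂) = 0.542685,  e^(−rT) = 0.625486
E₀ = V₀·N(d₁) − D·e^(−rT)·N(d₂)
   = 430.7253·0.914176 − 272.1071·0.625486·0.542685 = 301.394271
B₀ = V₀ − E₀ = 430.7253 − 301.394271 = 129.331029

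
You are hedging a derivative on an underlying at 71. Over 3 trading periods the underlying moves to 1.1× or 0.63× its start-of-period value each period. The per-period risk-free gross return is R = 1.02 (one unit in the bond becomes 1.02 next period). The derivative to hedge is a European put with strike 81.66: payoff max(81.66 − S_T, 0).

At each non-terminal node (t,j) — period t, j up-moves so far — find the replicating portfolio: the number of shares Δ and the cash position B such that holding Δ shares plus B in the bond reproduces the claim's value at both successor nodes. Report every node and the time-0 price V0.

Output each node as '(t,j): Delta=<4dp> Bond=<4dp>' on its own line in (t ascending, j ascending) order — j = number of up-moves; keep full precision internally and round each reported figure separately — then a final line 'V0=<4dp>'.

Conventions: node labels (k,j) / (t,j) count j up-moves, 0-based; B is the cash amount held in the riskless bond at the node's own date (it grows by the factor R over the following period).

(0,0): Delta=-0.7453 Bond=65.7821
(1,0): Delta=-1.0000 Bond=78.4890
(1,1): Delta=-0.7154 Bond=64.7610
(2,0): Delta=-1.0000 Bond=80.0588
(2,1): Delta=-1.0000 Bond=80.0588
(2,2): Delta=-0.6820 Bond=63.1839
V0=12.8636

Since d<R<u, set p* = (R−d)/(u−d) = 0.8298; price each node as the discounted p*-expectation of its children.
Expiry values: V(3,0)=63.9067, V(3,1)=50.6621, V(3,2)=27.5367, V(3,3)=0.0000
Node (2,0) S=28.1799: V=(p*·50.6621+(1−p*)·63.9067)/1.02=51.8789; Δ=(50.6621−63.9067)/(30.9979−17.7533)=-1.0000; B=V−Δ·S=80.0588
Node (2,1) S=49.2030: V=(p*·27.5367+(1−p*)·50.6621)/1.02=30.8558; Δ=(27.5367−50.6621)/(54.1233−30.9979)=-1.0000; B=V−Δ·S=80.0588
Node (2,2) S=85.9100: V=(p*·0.0000+(1−p*)·27.5367)/1.02=4.5952; Δ=(0.0000−27.5367)/(94.5010−54.1233)=-0.6820; B=V−Δ·S=63.1839
Node (1,0) S=44.7300: V=(p*·30.8558+(1−p*)·51.8789)/1.02=33.7590; Δ=(30.8558−51.8789)/(49.2030−28.1799)=-1.0000; B=V−Δ·S=78.4890
Node (1,1) S=78.1000: V=(p*·4.5952+(1−p*)·30.8558)/1.02=8.8873; Δ=(4.5952−30.8558)/(85.9100−49.2030)=-0.7154; B=V−Δ·S=64.7610
Node (0,0) S=71.0000: V=(p*·8.8873+(1−p*)·33.7590)/1.02=12.8636; Δ=(8.8873−33.7590)/(78.1000−44.7300)=-0.7453; B=V−Δ·S=65.7821
Verification: the root portfolio costs Δ(0,0)·S0 + B(0,0) = 12.8636, matching V0.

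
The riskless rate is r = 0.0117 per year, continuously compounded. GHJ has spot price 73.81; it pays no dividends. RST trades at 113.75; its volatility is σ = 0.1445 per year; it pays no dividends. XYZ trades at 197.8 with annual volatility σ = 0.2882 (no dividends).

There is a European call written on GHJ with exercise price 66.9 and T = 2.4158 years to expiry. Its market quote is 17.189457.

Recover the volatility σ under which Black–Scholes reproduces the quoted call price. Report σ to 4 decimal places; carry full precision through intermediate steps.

At σ = 0.2887 the Black–Scholes value reproduces the quote:
σ√T = 0.2887·√2.4158 = 0.448722
d₁ = (ln(S/K) + (r+σ²/2)T) / (σ√T) = (ln(73.81/66.9) + (0.0117+0.2887²/2)·2.4158) / 0.448722 = (0.098295 + 0.128941) / 0.448722 = 0.506407
d₂ = d₁ − σ√T = 0.506407 − 0.448722 = 0.057685
e^{−rT} = 0.972131
N(d₁) = 0.693714,  N(d₂) = 0.523000
V = S·N(d₁) − K·e^{−rT}·N(d₂) = 51.203062 − 34.013605 = 17.189457 (the observed quote) — the price is monotone increasing in volatility, hence this σ is the only solution

sigma = 0.2887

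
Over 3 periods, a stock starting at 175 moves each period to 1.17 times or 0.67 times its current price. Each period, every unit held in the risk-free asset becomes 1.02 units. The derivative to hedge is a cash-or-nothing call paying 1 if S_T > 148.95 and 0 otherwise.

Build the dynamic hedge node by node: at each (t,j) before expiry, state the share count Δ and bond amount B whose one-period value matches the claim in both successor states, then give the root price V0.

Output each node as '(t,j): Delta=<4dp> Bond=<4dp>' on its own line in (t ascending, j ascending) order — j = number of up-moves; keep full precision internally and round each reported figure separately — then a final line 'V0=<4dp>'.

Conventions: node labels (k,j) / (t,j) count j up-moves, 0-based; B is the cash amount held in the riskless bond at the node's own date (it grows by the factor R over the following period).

(0,0): Delta=0.0046 Bond=-0.0686
(1,0): Delta=0.0117 Bond=-0.9016
(1,1): Delta=0.0029 Bond=0.2864
(2,0): Delta=0.0000 Bond=0.0000
(2,1): Delta=0.0146 Bond=-1.3137
(2,2): Delta=0.0000 Bond=0.9804
V0=0.7388

No-arbitrage ⇒ martingale measure with p* = (R−d)/(u−d) = 0.7000.
Payoffs at expiry: V(3,0)=0.0000, V(3,1)=0.0000, V(3,2)=1.0000, V(3,3)=1.0000
(2,0): S=78.5575. Δ = (V_up−V_dn)/(S_up−S_dn) = (0.0000−0.0000)/(91.9123−52.6335) = 0.0000. V = [p*·0.0000 + (1−p*)·0.0000]/1.02 = 0.0000. B = V − Δ·S = 0.0000.
(2,1): S=137.1825. Δ = (V_up−V_dn)/(S_up−S_dn) = (1.0000−0.0000)/(160.5035−91.9123) = 0.0146. V = [p*·1.0000 + (1−p*)·0.0000]/1.02 = 0.6863. B = V − Δ·S = -1.3137.
(2,2): S=239.5575. Δ = (V_up−V_dn)/(S_up−S_dn) = (1.0000−1.0000)/(280.2823−160.5035) = 0.0000. V = [p*·1.0000 + (1−p*)·1.0000]/1.02 = 0.9804. B = V − Δ·S = 0.9804.
(1,0): S=117.2500. Δ = (V_up−V_dn)/(S_up−S_dn) = (0.6863−0.0000)/(137.1825−78.5575) = 0.0117. V = [p*·0.6863 + (1−p*)·0.0000]/1.02 = 0.4710. B = V − Δ·S = -0.9016.
(1,1): S=204.7500. Δ = (V_up−V_dn)/(S_up−S_dn) = (0.9804−0.6863)/(239.5575−137.1825) = 0.0029. V = [p*·0.9804 + (1−p*)·0.6863]/1.02 = 0.8747. B = V − Δ·S = 0.2864.
(0,0): S=175.0000. Δ = (V_up−V_dn)/(S_up−S_dn) = (0.8747−0.4710)/(204.7500−117.2500) = 0.0046. V = [p*·0.8747 + (1−p*)·0.4710]/1.02 = 0.7388. B = V − Δ·S = -0.0686.
Verification: the root portfolio costs Δ(0,0)·S0 + B(0,0) = 0.7388, matching V0.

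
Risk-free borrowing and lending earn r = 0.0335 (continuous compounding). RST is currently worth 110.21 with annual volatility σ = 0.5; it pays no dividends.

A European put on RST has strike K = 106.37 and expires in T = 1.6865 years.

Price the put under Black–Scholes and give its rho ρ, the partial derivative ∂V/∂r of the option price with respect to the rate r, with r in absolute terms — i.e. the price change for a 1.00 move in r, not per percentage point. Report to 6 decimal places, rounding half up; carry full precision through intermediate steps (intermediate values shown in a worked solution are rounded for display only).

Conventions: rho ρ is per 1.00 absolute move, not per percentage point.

price = 22.240530
ρ = -97.080478

σ√T = 0.5·√1.6865 = 0.649327
d₁ = (ln(S/K) + (r+σ²/2)T) / (σ√T) = (ln(110.21/106.37) + (0.0335+0.5²/2)·1.6865) / 0.649327 = (0.035464 + 0.267310) / 0.649327 = 0.466290
d₂ = d₁ − σ√T = 0.466290 − 0.649327 = -0.183037
e^{−rT} = 0.945069
N(−d₁) = 0.320504,  N(−d₂) = 0.572615
Put price V = K·e^{−rT}·N(−d₂) − S·N(−d₁) = 57.563284 − 35.322753 = 22.240530
ρ = −K·T·e^{−rT}·N(−d₂) = -97.080478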